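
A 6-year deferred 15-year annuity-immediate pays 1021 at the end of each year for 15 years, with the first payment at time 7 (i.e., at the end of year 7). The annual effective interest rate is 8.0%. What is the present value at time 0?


PV at time 6 of the 15-year annuity-immediate:
a_n = 1021 * (1-(1+0.08)^(-15))/0.08 = 8739.2277
Discount back 6 years to time 0:
PV = 8739.2277 * (1+0.08)^(-6)
= 8739.2277 * 0.63017
= 5507.1959


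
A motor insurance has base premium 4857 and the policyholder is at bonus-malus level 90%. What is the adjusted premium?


adjusted = base * BM_level / 100
= 4857 * 90 / 100
= 4857 * 0.9
= 4371.3


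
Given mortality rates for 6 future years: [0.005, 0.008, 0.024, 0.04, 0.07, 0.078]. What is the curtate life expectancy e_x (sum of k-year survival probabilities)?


e_x = sum_{k=1}^{n} k_p_x
k_p_x values:
  1_p_x = 0.995
  2_p_x = 0.98704
  3_p_x = 0.963351
  4_p_x = 0.924817
  5_p_x = 0.86008
  6_p_x = 0.792994
e_x = 5.5233


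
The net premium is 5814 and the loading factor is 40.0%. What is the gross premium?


Gross = net * (1 + loading)
= 5814 * (1 + 0.4)
= 5814 * 1.4
= 8139.6


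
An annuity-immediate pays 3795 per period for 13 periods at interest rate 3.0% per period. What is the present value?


PV = PMT * (1 - (1+i)^(-n)) / i
= 3795 * (1 - (1+0.03)^(-13)) / 0.03
= 3795 * (1 - 0.680951) / 0.03
= 3795 * 10.634955
= 40359.6555


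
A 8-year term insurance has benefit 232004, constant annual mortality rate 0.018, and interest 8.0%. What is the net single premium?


NSP = benefit * sum_{k=0}^{n-1} k_p_x * q * v^(k+1)
With constant q=0.018, v=0.925926
Sum = 0.097861
NSP = 232004 * 0.097861
= 22704.2403


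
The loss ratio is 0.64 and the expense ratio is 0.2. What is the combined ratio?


Combined ratio = loss ratio + expense ratio
= 0.64 + 0.2
= 0.84


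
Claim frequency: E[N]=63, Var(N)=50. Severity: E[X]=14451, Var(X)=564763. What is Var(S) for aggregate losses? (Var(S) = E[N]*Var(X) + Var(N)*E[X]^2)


Var(S) = E[N]*Var(X) + Var(N)*E[X]^2
= 63*564763 + 50*14451^2
= 35580069 + 10441570050
= 1.0477e+10


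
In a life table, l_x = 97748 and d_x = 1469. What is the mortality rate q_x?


q_x = d_x / l_x
= 1469 / 97748
= 0.015


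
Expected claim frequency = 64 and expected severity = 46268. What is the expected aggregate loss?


E[S] = E[N] * E[X]
= 64 * 46268
= 2.9612e+06


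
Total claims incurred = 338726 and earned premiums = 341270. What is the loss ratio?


Loss ratio = claims / premiums
= 338726 / 341270
= 0.9925


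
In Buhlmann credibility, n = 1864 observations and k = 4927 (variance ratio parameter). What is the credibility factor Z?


Z = n / (n + k)
= 1864 / (1864 + 4927)
= 1864 / 6791
= 0.2745


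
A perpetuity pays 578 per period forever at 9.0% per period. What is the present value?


PV = PMT / i
= 578 / 0.09
= 6422.2222


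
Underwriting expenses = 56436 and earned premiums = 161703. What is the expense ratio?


Expense ratio = expenses / premiums
= 56436 / 161703
= 0.349


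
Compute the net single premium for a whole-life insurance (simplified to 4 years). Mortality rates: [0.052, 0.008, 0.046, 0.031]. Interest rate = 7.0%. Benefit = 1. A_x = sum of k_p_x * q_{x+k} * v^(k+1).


v = 0.934579
Year 0: k_p_x=1.0, q=0.052, term=0.048598
Year 1: k_p_x=0.948, q=0.008, term=0.006624
Year 2: k_p_x=0.940416, q=0.046, term=0.035312
Year 3: k_p_x=0.897157, q=0.031, term=0.021218
A_x = 0.1118


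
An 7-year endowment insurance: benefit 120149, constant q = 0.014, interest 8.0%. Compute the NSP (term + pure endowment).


Term component = 8434.5031
Pure endowment = 7_p_x * v^7 * benefit = 0.906021 * 0.58349 * 120149 = 63517.3363
NSP = 71951.8394


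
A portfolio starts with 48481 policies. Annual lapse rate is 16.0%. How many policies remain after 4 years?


remaining = initial * (1 - lapse)^years
= 48481 * (1 - 0.16)^4
= 48481 * 0.497871
= 24137.3014


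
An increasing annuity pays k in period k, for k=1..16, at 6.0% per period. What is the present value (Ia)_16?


(Ia)_n = sum_{k=1}^{n} k * v^k, v = 1/(1+i)
v = 0.943396
Sum computed term by term:
(Ia)_16 = 73.5651


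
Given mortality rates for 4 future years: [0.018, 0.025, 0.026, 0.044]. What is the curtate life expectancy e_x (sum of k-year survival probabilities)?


e_x = sum_{k=1}^{n} k_p_x
k_p_x values:
  1_p_x = 0.982
  2_p_x = 0.95745
  3_p_x = 0.932556
  4_p_x = 0.891524
e_x = 3.7635


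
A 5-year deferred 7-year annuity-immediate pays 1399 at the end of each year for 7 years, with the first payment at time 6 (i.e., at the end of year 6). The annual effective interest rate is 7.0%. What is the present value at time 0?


PV at time 5 of the 7-year annuity-immediate:
a_n = 1399 * (1-(1+0.07)^(-7))/0.07 = 7539.6159
Discount back 5 years to time 0:
PV = 7539.6159 * (1+0.07)^(-5)
= 7539.6159 * 0.712986
= 5375.6419


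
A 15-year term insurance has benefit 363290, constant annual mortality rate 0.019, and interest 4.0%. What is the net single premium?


NSP = benefit * sum_{k=0}^{n-1} k_p_x * q * v^(k+1)
With constant q=0.019, v=0.961538
Sum = 0.187931
NSP = 363290 * 0.187931
= 68273.6273


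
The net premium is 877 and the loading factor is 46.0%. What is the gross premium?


Gross = net * (1 + loading)
= 877 * (1 + 0.46)
= 877 * 1.46
= 1280.42


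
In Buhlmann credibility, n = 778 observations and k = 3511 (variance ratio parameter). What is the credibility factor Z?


Z = n / (n + k)
= 778 / (778 + 3511)
= 778 / 4289
= 0.1814


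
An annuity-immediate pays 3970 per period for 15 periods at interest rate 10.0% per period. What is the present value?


PV = PMT * (1 - (1+i)^(-n)) / i
= 3970 * (1 - (1+0.1)^(-15)) / 0.1
= 3970 * (1 - 0.239392) / 0.1
= 3970 * 7.60608
= 30196.1356


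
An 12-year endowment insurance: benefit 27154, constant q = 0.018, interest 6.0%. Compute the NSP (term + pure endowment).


Term component = 3762.049
Pure endowment = 12_p_x * v^12 * benefit = 0.804151 * 0.496969 * 27154 = 10851.7876
NSP = 14613.8366


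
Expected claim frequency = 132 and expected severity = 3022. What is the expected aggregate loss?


E[S] = E[N] * E[X]
= 132 * 3022
= 398904


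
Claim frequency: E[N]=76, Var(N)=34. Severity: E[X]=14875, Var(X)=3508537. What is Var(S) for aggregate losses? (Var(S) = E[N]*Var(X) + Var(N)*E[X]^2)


Var(S) = E[N]*Var(X) + Var(N)*E[X]^2
= 76*3508537 + 34*14875^2
= 266648812 + 7523031250
= 7.7897e+09


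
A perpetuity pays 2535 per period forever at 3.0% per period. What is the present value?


PV = PMT / i
= 2535 / 0.03
= 84500.0


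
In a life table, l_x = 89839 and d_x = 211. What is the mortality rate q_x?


q_x = d_x / l_x
= 211 / 89839
= 0.0023


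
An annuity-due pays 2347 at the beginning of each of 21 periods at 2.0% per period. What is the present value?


PV_due = PMT * (1-(1+i)^(-n))/i * (1+i)
PV_immediate = 39925.3079
PV_due = 39925.3079 * 1.02
= 40723.8141


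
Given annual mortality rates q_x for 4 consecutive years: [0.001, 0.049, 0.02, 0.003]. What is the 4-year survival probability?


p_k = 1 - q_k for each year
Survival = product of (1 - q_k)
= 0.999 * 0.951 * 0.98 * 0.997
= 0.9283


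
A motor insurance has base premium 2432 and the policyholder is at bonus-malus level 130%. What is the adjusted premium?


adjusted = base * BM_level / 100
= 2432 * 130 / 100
= 2432 * 1.3
= 3161.6


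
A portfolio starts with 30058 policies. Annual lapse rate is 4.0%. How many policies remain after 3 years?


remaining = initial * (1 - lapse)^years
= 30058 * (1 - 0.04)^3
= 30058 * 0.884736
= 26593.3947


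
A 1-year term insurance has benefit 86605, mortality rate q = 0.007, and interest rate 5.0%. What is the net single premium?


NSP = benefit * q * v
v = 1/(1+i) = 0.952381
NSP = 86605 * 0.007 * 0.952381
= 577.3667


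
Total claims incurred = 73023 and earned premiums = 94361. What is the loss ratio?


Loss ratio = claims / premiums
= 73023 / 94361
= 0.7739


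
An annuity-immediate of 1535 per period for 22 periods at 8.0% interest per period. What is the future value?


FV = PMT * ((1+i)^n - 1) / i
= 1535 * ((1.08)^22 - 1) / 0.08
= 1535 * (5.43654 - 1) / 0.08
= 85126.1192


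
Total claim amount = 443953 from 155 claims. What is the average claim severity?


severity = total / number
= 443953 / 155
= 2864.2129


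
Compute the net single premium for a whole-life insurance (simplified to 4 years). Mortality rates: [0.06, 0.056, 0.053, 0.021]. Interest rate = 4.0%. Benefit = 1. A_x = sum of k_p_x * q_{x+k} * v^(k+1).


v = 0.961538
Year 0: k_p_x=1.0, q=0.06, term=0.057692
Year 1: k_p_x=0.94, q=0.056, term=0.048669
Year 2: k_p_x=0.88736, q=0.053, term=0.04181
Year 3: k_p_x=0.84033, q=0.021, term=0.015085
A_x = 0.1633


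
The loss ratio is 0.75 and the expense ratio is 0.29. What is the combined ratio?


Combined ratio = loss ratio + expense ratio
= 0.75 + 0.29
= 1.04


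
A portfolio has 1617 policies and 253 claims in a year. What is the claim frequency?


frequency = claims / policies
= 253 / 1617
= 0.1565


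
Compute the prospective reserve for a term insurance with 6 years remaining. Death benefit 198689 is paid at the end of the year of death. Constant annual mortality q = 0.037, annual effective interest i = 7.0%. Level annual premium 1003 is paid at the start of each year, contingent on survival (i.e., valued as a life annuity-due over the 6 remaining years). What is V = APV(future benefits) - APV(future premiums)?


v = 1/(1+i) = 0.934579
APV(future benefits) per unit = sum_{k=0}^{5} k_p_x * q * v^(k+1) = 0.162025
APV(future benefits) = 198689 * 0.162025 = 32192.6001
Life annuity-due factor ä_{x:6} = sum_{k=0}^{5} k_p_x * v^k = 4.68559
APV(future premiums) = 1003 * 4.68559 = 4699.6468
V = 32192.6001 - 4699.6468
= 27492.9533


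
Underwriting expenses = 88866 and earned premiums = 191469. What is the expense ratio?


Expense ratio = expenses / premiums
= 88866 / 191469
= 0.4641


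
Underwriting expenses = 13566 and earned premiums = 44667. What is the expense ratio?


Expense ratio = expenses / premiums
= 13566 / 44667
= 0.3037


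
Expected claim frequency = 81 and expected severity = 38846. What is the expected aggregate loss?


E[S] = E[N] * E[X]
= 81 * 38846
= 3.1465e+06


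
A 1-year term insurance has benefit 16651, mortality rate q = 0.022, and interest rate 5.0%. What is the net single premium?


NSP = benefit * q * v
v = 1/(1+i) = 0.952381
NSP = 16651 * 0.022 * 0.952381
= 348.8781


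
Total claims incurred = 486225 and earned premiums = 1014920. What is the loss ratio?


Loss ratio = claims / premiums
= 486225 / 1014920
= 0.4791


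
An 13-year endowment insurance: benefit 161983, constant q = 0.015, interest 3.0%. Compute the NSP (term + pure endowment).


Term component = 23785.4092
Pure endowment = 13_p_x * v^13 * benefit = 0.82162 * 0.680951 * 161983 = 90626.7724
NSP = 114412.1816


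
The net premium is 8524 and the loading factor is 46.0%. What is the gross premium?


Gross = net * (1 + loading)
= 8524 * (1 + 0.46)
= 8524 * 1.46
= 12445.04


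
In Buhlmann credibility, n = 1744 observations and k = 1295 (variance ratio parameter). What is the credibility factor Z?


Z = n / (n + k)
= 1744 / (1744 + 1295)
= 1744 / 3039
= 0.5739


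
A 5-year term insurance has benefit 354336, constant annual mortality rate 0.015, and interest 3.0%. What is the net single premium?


NSP = benefit * sum_{k=0}^{n-1} k_p_x * q * v^(k+1)
With constant q=0.015, v=0.970874
Sum = 0.066725
NSP = 354336 * 0.066725
= 23643.0578


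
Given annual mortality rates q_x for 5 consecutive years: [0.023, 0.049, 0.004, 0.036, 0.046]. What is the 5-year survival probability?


p_k = 1 - q_k for each year
Survival = product of (1 - q_k)
= 0.977 * 0.951 * 0.996 * 0.964 * 0.954
= 0.8511


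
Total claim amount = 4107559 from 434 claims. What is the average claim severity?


severity = total / number
= 4107559 / 434
= 9464.4217


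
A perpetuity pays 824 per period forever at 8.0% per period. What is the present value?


PV = PMT / i
= 824 / 0.08
= 10300.0


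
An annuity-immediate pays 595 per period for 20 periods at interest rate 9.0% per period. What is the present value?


PV = PMT * (1 - (1+i)^(-n)) / i
= 595 * (1 - (1+0.09)^(-20)) / 0.09
= 595 * (1 - 0.178431) / 0.09
= 595 * 9.128546
= 5431.4847


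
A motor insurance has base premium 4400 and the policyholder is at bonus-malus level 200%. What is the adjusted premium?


adjusted = base * BM_level / 100
= 4400 * 200 / 100
= 4400 * 2.0
= 8800.0


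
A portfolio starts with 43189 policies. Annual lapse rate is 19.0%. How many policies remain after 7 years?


remaining = initial * (1 - lapse)^years
= 43189 * (1 - 0.19)^7
= 43189 * 0.228768
= 9880.2579


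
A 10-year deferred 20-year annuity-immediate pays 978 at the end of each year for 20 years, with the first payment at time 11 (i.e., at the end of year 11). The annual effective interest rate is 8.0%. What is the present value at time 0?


PV at time 10 of the 20-year annuity-immediate:
a_n = 978 * (1-(1+0.08)^(-20))/0.08 = 9602.1482
Discount back 10 years to time 0:
PV = 9602.1482 * (1+0.08)^(-10)
= 9602.1482 * 0.463193
= 4447.6525


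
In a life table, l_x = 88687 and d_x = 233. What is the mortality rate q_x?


q_x = d_x / l_x
= 233 / 88687
= 0.0026


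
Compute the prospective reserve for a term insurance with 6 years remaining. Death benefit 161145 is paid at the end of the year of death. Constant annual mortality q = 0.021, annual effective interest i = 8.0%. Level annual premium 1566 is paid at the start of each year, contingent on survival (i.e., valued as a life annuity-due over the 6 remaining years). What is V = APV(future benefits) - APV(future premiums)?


v = 1/(1+i) = 0.925926
APV(future benefits) per unit = sum_{k=0}^{5} k_p_x * q * v^(k+1) = 0.092562
APV(future benefits) = 161145 * 0.092562 = 14915.8676
Life annuity-due factor ä_{x:6} = sum_{k=0}^{5} k_p_x * v^k = 4.76032
APV(future premiums) = 1566 * 4.76032 = 7454.6611
V = 14915.8676 - 7454.6611
= 7461.2065


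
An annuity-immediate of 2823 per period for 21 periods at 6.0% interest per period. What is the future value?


FV = PMT * ((1+i)^n - 1) / i
= 2823 * ((1.06)^21 - 1) / 0.06
= 2823 * (3.399564 - 1) / 0.06
= 112899.4674


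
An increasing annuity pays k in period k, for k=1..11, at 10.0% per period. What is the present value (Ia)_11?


(Ia)_n = sum_{k=1}^{n} k * v^k, v = 1/(1+i)
v = 0.909091
Sum computed term by term:
(Ia)_11 = 32.8913


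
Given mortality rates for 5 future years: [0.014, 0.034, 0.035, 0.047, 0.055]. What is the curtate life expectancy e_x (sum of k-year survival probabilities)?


e_x = sum_{k=1}^{n} k_p_x
k_p_x values:
  1_p_x = 0.986
  2_p_x = 0.952476
  3_p_x = 0.919139
  4_p_x = 0.87594
  5_p_x = 0.827763
e_x = 4.5613


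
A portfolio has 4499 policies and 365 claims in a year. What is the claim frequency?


frequency = claims / policies
= 365 / 4499
= 0.0811


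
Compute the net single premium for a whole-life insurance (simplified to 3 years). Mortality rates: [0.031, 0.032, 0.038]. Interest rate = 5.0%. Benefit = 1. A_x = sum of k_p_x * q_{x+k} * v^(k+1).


v = 0.952381
Year 0: k_p_x=1.0, q=0.031, term=0.029524
Year 1: k_p_x=0.969, q=0.032, term=0.028125
Year 2: k_p_x=0.937992, q=0.038, term=0.03079
A_x = 0.0884


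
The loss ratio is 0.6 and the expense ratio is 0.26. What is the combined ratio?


Combined ratio = loss ratio + expense ratio
= 0.6 + 0.26
= 0.86


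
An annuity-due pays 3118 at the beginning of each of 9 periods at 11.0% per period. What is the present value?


PV_due = PMT * (1-(1+i)^(-n))/i * (1+i)
PV_immediate = 17264.5142
PV_due = 17264.5142 * 1.11
= 19163.6108


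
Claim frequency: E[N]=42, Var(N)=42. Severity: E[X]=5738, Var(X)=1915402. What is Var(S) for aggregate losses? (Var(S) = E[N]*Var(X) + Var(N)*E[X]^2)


Var(S) = E[N]*Var(X) + Var(N)*E[X]^2
= 42*1915402 + 42*5738^2
= 80446884 + 1382835048
= 1.4633e+09


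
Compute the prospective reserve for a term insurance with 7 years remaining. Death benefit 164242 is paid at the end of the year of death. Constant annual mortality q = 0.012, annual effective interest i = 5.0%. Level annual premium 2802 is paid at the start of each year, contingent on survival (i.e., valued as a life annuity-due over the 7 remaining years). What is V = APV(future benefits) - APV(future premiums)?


v = 1/(1+i) = 0.952381
APV(future benefits) per unit = sum_{k=0}^{6} k_p_x * q * v^(k+1) = 0.067144
APV(future benefits) = 164242 * 0.067144 = 11027.8205
Life annuity-due factor ä_{x:7} = sum_{k=0}^{6} k_p_x * v^k = 5.875076
APV(future premiums) = 2802 * 5.875076 = 16461.964
V = 11027.8205 - 16461.964
= -5434.1435


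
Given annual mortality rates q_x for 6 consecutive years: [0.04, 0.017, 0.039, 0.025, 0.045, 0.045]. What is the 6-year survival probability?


p_k = 1 - q_k for each year
Survival = product of (1 - q_k)
= 0.96 * 0.983 * 0.961 * 0.975 * 0.955 * 0.955
= 0.8064


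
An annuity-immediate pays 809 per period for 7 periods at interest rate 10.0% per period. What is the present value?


PV = PMT * (1 - (1+i)^(-n)) / i
= 809 * (1 - (1+0.1)^(-7)) / 0.1
= 809 * (1 - 0.513158) / 0.1
= 809 * 4.868419
= 3938.5508


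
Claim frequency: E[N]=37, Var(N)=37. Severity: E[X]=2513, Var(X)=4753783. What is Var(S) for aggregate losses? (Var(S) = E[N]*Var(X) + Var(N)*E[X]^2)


Var(S) = E[N]*Var(X) + Var(N)*E[X]^2
= 37*4753783 + 37*2513^2
= 175889971 + 233661253
= 4.0955e+08


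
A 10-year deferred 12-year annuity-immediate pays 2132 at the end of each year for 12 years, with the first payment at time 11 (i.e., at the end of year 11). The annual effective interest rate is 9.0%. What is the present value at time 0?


PV at time 10 of the 12-year annuity-immediate:
a_n = 2132 * (1-(1+0.09)^(-12))/0.09 = 15266.6663
Discount back 10 years to time 0:
PV = 15266.6663 * (1+0.09)^(-10)
= 15266.6663 * 0.422411
= 6448.8048


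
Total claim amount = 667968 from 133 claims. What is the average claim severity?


severity = total / number
= 667968 / 133
= 5022.3158


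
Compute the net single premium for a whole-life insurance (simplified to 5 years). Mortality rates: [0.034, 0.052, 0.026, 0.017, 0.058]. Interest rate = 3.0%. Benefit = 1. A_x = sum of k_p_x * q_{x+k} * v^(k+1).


v = 0.970874
Year 0: k_p_x=1.0, q=0.034, term=0.03301
Year 1: k_p_x=0.966, q=0.052, term=0.047348
Year 2: k_p_x=0.915768, q=0.026, term=0.021789
Year 3: k_p_x=0.891958, q=0.017, term=0.013472
Year 4: k_p_x=0.876795, q=0.058, term=0.043867
A_x = 0.1595


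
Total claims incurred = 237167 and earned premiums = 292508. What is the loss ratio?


Loss ratio = claims / premiums
= 237167 / 292508
= 0.8108


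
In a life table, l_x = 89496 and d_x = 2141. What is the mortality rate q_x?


q_x = d_x / l_x
= 2141 / 89496
= 0.0239


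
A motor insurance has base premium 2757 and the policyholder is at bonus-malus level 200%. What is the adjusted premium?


adjusted = base * BM_level / 100
= 2757 * 200 / 100
= 2757 * 2.0
= 5514.0


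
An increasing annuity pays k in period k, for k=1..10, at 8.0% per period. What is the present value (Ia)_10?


(Ia)_n = sum_{k=1}^{n} k * v^k, v = 1/(1+i)
v = 0.925926
Sum computed term by term:
(Ia)_10 = 32.6869


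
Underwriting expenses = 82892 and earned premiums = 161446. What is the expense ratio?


Expense ratio = expenses / premiums
= 82892 / 161446
= 0.5134


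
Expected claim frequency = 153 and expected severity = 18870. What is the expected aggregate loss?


E[S] = E[N] * E[X]
= 153 * 18870
= 2.8871e+06


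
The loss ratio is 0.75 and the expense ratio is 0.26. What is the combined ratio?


Combined ratio = loss ratio + expense ratio
= 0.75 + 0.26
= 1.01


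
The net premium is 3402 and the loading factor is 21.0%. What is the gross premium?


Gross = net * (1 + loading)
= 3402 * (1 + 0.21)
= 3402 * 1.21
= 4116.42


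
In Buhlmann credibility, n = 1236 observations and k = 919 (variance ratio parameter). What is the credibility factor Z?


Z = n / (n + k)
= 1236 / (1236 + 919)
= 1236 / 2155
= 0.5735


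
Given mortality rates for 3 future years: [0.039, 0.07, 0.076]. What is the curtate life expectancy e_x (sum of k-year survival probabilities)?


e_x = sum_{k=1}^{n} k_p_x
k_p_x values:
  1_p_x = 0.961
  2_p_x = 0.89373
  3_p_x = 0.825807
e_x = 2.6805


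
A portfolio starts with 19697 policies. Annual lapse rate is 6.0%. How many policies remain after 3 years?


remaining = initial * (1 - lapse)^years
= 19697 * (1 - 0.06)^3
= 19697 * 0.830584
= 16360.013


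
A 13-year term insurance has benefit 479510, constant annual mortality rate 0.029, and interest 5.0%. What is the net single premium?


NSP = benefit * sum_{k=0}^{n-1} k_p_x * q * v^(k+1)
With constant q=0.029, v=0.952381
Sum = 0.2343
NSP = 479510 * 0.2343
= 112349.3117


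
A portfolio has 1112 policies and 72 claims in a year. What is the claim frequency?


frequency = claims / policies
= 72 / 1112
= 0.0647


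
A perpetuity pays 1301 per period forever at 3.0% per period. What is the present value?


PV = PMT / i
= 1301 / 0.03
= 43366.6667


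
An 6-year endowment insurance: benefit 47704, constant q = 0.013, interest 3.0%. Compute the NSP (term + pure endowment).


Term component = 3255.8403
Pure endowment = 6_p_x * v^6 * benefit = 0.924491 * 0.837484 * 47704 = 36934.682
NSP = 40190.5223


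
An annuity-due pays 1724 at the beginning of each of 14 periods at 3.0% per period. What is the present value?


PV_due = PMT * (1-(1+i)^(-n))/i * (1+i)
PV_immediate = 19474.4301
PV_due = 19474.4301 * 1.03
= 20058.663


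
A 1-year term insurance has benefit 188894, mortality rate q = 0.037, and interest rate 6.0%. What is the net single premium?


NSP = benefit * q * v
v = 1/(1+i) = 0.943396
NSP = 188894 * 0.037 * 0.943396
= 6593.4698


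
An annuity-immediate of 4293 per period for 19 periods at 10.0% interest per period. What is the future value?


FV = PMT * ((1+i)^n - 1) / i
= 4293 * ((1.1)^19 - 1) / 0.1
= 4293 * (6.115909 - 1) / 0.1
= 219625.9753


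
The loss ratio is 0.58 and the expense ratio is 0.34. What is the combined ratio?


Combined ratio = loss ratio + expense ratio
= 0.58 + 0.34
= 0.92


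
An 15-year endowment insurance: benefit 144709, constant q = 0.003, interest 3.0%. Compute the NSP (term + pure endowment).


Term component = 5083.5363
Pure endowment = 15_p_x * v^15 * benefit = 0.955933 * 0.641862 * 144709 = 88790.1003
NSP = 93873.6366


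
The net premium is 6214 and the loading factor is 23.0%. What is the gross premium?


Gross = net * (1 + loading)
= 6214 * (1 + 0.23)
= 6214 * 1.23
= 7643.22


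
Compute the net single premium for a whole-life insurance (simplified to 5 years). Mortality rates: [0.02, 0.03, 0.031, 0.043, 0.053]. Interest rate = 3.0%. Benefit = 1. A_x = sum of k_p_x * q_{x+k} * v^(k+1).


v = 0.970874
Year 0: k_p_x=1.0, q=0.02, term=0.019417
Year 1: k_p_x=0.98, q=0.03, term=0.027712
Year 2: k_p_x=0.9506, q=0.031, term=0.026968
Year 3: k_p_x=0.921131, q=0.043, term=0.035192
Year 4: k_p_x=0.881523, q=0.053, term=0.040302
A_x = 0.1496


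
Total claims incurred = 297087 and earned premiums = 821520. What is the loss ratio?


Loss ratio = claims / premiums
= 297087 / 821520
= 0.3616


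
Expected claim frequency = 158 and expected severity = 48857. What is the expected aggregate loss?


E[S] = E[N] * E[X]
= 158 * 48857
= 7.7194e+06


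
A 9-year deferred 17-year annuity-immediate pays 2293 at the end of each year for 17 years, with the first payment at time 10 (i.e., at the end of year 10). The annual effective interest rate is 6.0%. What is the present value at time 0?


PV at time 9 of the 17-year annuity-immediate:
a_n = 2293 * (1-(1+0.06)^(-17))/0.06 = 24024.3565
Discount back 9 years to time 0:
PV = 24024.3565 * (1+0.06)^(-9)
= 24024.3565 * 0.591898
= 14219.9797


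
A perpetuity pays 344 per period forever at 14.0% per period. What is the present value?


PV = PMT / i
= 344 / 0.14
= 2457.1429


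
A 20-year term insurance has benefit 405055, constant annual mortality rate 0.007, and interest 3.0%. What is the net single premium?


NSP = benefit * sum_{k=0}^{n-1} k_p_x * q * v^(k+1)
With constant q=0.007, v=0.970874
Sum = 0.098169
NSP = 405055 * 0.098169
= 39763.9243


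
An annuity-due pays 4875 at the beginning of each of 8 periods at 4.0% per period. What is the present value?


PV_due = PMT * (1-(1+i)^(-n))/i * (1+i)
PV_immediate = 32822.1313
PV_due = 32822.1313 * 1.04
= 34135.0165


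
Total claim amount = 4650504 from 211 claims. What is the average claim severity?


severity = total / number
= 4650504 / 211
= 22040.3033


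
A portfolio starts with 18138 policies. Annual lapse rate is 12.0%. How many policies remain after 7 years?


remaining = initial * (1 - lapse)^years
= 18138 * (1 - 0.12)^7
= 18138 * 0.408676
= 7412.558


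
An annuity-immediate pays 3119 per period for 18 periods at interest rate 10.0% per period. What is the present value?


PV = PMT * (1 - (1+i)^(-n)) / i
= 3119 * (1 - (1+0.1)^(-18)) / 0.1
= 3119 * (1 - 0.179859) / 0.1
= 3119 * 8.201412
= 25580.2043


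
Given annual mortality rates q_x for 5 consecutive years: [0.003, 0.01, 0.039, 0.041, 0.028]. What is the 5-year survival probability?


p_k = 1 - q_k for each year
Survival = product of (1 - q_k)
= 0.997 * 0.99 * 0.961 * 0.959 * 0.972
= 0.8842


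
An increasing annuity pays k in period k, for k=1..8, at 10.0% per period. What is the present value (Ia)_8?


(Ia)_n = sum_{k=1}^{n} k * v^k, v = 1/(1+i)
v = 0.909091
Sum computed term by term:
(Ia)_8 = 21.3636


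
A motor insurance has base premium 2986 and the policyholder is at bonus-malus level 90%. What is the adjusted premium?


adjusted = base * BM_level / 100
= 2986 * 90 / 100
= 2986 * 0.9
= 2687.4


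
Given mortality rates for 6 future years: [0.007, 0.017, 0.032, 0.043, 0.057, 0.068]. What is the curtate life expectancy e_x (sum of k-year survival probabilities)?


e_x = sum_{k=1}^{n} k_p_x
k_p_x values:
  1_p_x = 0.993
  2_p_x = 0.976119
  3_p_x = 0.944883
  4_p_x = 0.904253
  5_p_x = 0.852711
  6_p_x = 0.794726
e_x = 5.4657


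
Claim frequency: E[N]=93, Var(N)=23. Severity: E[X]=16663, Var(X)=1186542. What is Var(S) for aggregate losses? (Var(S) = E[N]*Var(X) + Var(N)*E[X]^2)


Var(S) = E[N]*Var(X) + Var(N)*E[X]^2
= 93*1186542 + 23*16663^2
= 110348406 + 6386078087
= 6.4964e+09


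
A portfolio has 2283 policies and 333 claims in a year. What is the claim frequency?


frequency = claims / policies
= 333 / 2283
= 0.1459


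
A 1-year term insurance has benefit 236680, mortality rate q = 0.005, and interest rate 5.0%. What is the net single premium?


NSP = benefit * q * v
v = 1/(1+i) = 0.952381
NSP = 236680 * 0.005 * 0.952381
= 1127.0476


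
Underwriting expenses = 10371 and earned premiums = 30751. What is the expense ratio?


Expense ratio = expenses / premiums
= 10371 / 30751
= 0.3373


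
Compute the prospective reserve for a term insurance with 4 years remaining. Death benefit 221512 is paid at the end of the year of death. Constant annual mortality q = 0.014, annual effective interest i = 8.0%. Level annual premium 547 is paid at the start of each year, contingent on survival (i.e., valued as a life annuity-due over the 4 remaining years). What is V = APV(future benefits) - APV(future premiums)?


v = 1/(1+i) = 0.925926
APV(future benefits) per unit = sum_{k=0}^{3} k_p_x * q * v^(k+1) = 0.045467
APV(future benefits) = 221512 * 0.045467 = 10071.3883
Life annuity-due factor ä_{x:4} = sum_{k=0}^{3} k_p_x * v^k = 3.50742
APV(future premiums) = 547 * 3.50742 = 1918.5589
V = 10071.3883 - 1918.5589
= 8152.8294


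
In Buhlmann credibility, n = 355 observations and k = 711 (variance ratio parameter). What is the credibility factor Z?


Z = n / (n + k)
= 355 / (355 + 711)
= 355 / 1066
= 0.333


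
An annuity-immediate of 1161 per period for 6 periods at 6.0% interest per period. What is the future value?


FV = PMT * ((1+i)^n - 1) / i
= 1161 * ((1.06)^6 - 1) / 0.06
= 1161 * (1.418519 - 1) / 0.06
= 8098.3448


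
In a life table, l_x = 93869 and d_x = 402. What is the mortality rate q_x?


q_x = d_x / l_x
= 402 / 93869
= 0.0043


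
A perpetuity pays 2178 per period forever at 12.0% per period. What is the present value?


PV = PMT / i
= 2178 / 0.12
= 18150.0


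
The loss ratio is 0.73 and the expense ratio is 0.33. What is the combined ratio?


Combined ratio = loss ratio + expense ratio
= 0.73 + 0.33
= 1.06


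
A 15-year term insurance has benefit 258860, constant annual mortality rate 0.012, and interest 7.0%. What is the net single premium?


NSP = benefit * sum_{k=0}^{n-1} k_p_x * q * v^(k+1)
With constant q=0.012, v=0.934579
Sum = 0.102086
NSP = 258860 * 0.102086
= 26426.0346


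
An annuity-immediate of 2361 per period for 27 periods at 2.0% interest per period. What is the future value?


FV = PMT * ((1+i)^n - 1) / i
= 2361 * ((1.02)^27 - 1) / 0.02
= 2361 * (1.706886 - 1) / 0.02
= 83447.9486


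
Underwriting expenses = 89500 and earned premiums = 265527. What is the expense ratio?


Expense ratio = expenses / premiums
= 89500 / 265527
= 0.3371


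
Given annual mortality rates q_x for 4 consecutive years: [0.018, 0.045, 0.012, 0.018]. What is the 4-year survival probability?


p_k = 1 - q_k for each year
Survival = product of (1 - q_k)
= 0.982 * 0.955 * 0.988 * 0.982
= 0.9099


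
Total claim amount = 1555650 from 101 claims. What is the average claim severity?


severity = total / number
= 1555650 / 101
= 15402.4752


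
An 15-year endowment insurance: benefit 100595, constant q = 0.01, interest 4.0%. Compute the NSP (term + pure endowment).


Term component = 10510.9729
Pure endowment = 15_p_x * v^15 * benefit = 0.860058 * 0.555265 * 100595 = 48040.1356
NSP = 58551.1085


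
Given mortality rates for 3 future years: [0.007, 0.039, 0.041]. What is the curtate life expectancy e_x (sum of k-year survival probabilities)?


e_x = sum_{k=1}^{n} k_p_x
k_p_x values:
  1_p_x = 0.993
  2_p_x = 0.954273
  3_p_x = 0.915148
e_x = 2.8624


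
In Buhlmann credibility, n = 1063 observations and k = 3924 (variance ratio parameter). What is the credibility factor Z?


Z = n / (n + k)
= 1063 / (1063 + 3924)
= 1063 / 4987
= 0.2132


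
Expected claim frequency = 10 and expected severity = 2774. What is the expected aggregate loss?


E[S] = E[N] * E[X]
= 10 * 2774
= 27740


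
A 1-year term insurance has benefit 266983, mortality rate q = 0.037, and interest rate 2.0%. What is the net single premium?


NSP = benefit * q * v
v = 1/(1+i) = 0.980392
NSP = 266983 * 0.037 * 0.980392
= 9684.6775


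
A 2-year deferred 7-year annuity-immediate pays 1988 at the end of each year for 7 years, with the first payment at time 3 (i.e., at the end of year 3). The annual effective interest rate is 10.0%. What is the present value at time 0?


PV at time 2 of the 7-year annuity-immediate:
a_n = 1988 * (1-(1+0.1)^(-7))/0.1 = 9678.4166
Discount back 2 years to time 0:
PV = 9678.4166 * (1+0.1)^(-2)
= 9678.4166 * 0.826446
= 7998.6914


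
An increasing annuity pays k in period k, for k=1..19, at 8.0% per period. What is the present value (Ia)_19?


(Ia)_n = sum_{k=1}^{n} k * v^k, v = 1/(1+i)
v = 0.925926
Sum computed term by term:
(Ia)_19 = 74.617


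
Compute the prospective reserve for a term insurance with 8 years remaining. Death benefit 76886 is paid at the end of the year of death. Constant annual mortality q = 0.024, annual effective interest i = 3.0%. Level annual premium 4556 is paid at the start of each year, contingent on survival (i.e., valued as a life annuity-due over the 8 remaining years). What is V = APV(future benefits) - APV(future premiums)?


v = 1/(1+i) = 0.970874
APV(future benefits) per unit = sum_{k=0}^{7} k_p_x * q * v^(k+1) = 0.155564
APV(future benefits) = 76886 * 0.155564 = 11960.6895
Life annuity-due factor ä_{x:8} = sum_{k=0}^{7} k_p_x * v^k = 6.676286
APV(future premiums) = 4556 * 6.676286 = 30417.159
V = 11960.6895 - 30417.159
= -18456.4695


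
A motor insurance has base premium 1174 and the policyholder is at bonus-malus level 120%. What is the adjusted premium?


adjusted = base * BM_level / 100
= 1174 * 120 / 100
= 1174 * 1.2
= 1408.8


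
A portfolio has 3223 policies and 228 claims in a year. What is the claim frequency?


frequency = claims / policies
= 228 / 3223
= 0.0707


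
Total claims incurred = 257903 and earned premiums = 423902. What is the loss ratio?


Loss ratio = claims / premiums
= 257903 / 423902
= 0.6084


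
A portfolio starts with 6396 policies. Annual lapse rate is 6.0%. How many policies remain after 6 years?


remaining = initial * (1 - lapse)^years
= 6396 * (1 - 0.06)^6
= 6396 * 0.68987
= 4412.4071


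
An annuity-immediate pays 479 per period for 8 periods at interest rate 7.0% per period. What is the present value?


PV = PMT * (1 - (1+i)^(-n)) / i
= 479 * (1 - (1+0.07)^(-8)) / 0.07
= 479 * (1 - 0.582009) / 0.07
= 479 * 5.971299
= 2860.252


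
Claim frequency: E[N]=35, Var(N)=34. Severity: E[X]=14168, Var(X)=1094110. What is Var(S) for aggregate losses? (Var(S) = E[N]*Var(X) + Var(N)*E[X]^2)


Var(S) = E[N]*Var(X) + Var(N)*E[X]^2
= 35*1094110 + 34*14168^2
= 38293850 + 6824895616
= 6.8632e+09


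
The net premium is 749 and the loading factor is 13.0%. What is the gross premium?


Gross = net * (1 + loading)
= 749 * (1 + 0.13)
= 749 * 1.13
= 846.37


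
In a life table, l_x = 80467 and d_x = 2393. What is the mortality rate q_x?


q_x = d_x / l_x
= 2393 / 80467
= 0.0297


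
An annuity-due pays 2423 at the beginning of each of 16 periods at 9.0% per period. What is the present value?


PV_due = PMT * (1-(1+i)^(-n))/i * (1+i)
PV_immediate = 20141.3285
PV_due = 20141.3285 * 1.09
= 21954.0481


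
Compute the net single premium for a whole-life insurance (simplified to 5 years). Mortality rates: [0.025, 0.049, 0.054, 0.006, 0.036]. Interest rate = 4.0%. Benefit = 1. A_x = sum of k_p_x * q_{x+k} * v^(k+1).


v = 0.961538
Year 0: k_p_x=1.0, q=0.025, term=0.024038
Year 1: k_p_x=0.975, q=0.049, term=0.044171
Year 2: k_p_x=0.927225, q=0.054, term=0.044512
Year 3: k_p_x=0.877155, q=0.006, term=0.004499
Year 4: k_p_x=0.871892, q=0.036, term=0.025799
A_x = 0.143


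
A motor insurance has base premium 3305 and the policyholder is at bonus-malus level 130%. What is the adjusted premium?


adjusted = base * BM_level / 100
= 3305 * 130 / 100
= 3305 * 1.3
= 4296.5


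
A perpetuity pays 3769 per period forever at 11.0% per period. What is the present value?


PV = PMT / i
= 3769 / 0.11
= 34263.6364


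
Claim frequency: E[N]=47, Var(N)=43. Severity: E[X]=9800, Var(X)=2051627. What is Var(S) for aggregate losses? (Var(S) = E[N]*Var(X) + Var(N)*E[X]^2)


Var(S) = E[N]*Var(X) + Var(N)*E[X]^2
= 47*2051627 + 43*9800^2
= 96426469 + 4129720000
= 4.2261e+09


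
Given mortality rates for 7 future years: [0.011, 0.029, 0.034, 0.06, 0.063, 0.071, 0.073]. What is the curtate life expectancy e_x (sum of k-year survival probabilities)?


e_x = sum_{k=1}^{n} k_p_x
k_p_x values:
  1_p_x = 0.989
  2_p_x = 0.960319
  3_p_x = 0.927668
  4_p_x = 0.872008
  5_p_x = 0.817072
  6_p_x = 0.759059
  7_p_x = 0.703648
e_x = 6.0288


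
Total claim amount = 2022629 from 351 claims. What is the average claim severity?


severity = total / number
= 2022629 / 351
= 5762.4758


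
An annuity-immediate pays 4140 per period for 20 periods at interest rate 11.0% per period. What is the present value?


PV = PMT * (1 - (1+i)^(-n)) / i
= 4140 * (1 - (1+0.11)^(-20)) / 0.11
= 4140 * (1 - 0.124034) / 0.11
= 4140 * 7.963328
= 32968.1784


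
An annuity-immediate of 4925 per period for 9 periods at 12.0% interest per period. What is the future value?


FV = PMT * ((1+i)^n - 1) / i
= 4925 * ((1.12)^9 - 1) / 0.12
= 4925 * (2.773079 - 1) / 0.12
= 72770.1073


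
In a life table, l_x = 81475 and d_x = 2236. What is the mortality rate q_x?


q_x = d_x / l_x
= 2236 / 81475
= 0.0274


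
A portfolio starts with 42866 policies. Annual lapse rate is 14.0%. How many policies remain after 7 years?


remaining = initial * (1 - lapse)^years
= 42866 * (1 - 0.14)^7
= 42866 * 0.347928
= 14914.274


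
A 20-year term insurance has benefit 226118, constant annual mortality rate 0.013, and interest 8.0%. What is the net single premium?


NSP = benefit * sum_{k=0}^{n-1} k_p_x * q * v^(k+1)
With constant q=0.013, v=0.925926
Sum = 0.1167
NSP = 226118 * 0.1167
= 26387.9769


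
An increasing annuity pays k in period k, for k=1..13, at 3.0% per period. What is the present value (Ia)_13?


(Ia)_n = sum_{k=1}^{n} k * v^k, v = 1/(1+i)
v = 0.970874
Sum computed term by term:
(Ia)_13 = 70.0546


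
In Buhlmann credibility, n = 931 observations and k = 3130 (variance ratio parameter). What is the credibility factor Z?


Z = n / (n + k)
= 931 / (931 + 3130)
= 931 / 4061
= 0.2293


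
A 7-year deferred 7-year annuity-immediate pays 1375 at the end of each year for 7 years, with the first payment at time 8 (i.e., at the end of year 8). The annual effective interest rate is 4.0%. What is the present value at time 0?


PV at time 7 of the 7-year annuity-immediate:
a_n = 1375 * (1-(1+0.04)^(-7))/0.04 = 8252.8252
Discount back 7 years to time 0:
PV = 8252.8252 * (1+0.04)^(-7)
= 8252.8252 * 0.759918
= 6271.4689


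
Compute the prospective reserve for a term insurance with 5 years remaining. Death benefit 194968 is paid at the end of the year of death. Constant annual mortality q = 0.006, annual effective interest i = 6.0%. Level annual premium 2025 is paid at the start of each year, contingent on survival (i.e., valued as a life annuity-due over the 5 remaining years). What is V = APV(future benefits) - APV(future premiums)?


v = 1/(1+i) = 0.943396
APV(future benefits) per unit = sum_{k=0}^{4} k_p_x * q * v^(k+1) = 0.02499
APV(future benefits) = 194968 * 0.02499 = 4872.2888
Life annuity-due factor ä_{x:5} = sum_{k=0}^{4} k_p_x * v^k = 4.414935
APV(future premiums) = 2025 * 4.414935 = 8940.243
V = 4872.2888 - 8940.243
= -4067.9543


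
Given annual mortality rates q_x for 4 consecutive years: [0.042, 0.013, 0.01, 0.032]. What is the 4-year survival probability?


p_k = 1 - q_k for each year
Survival = product of (1 - q_k)
= 0.958 * 0.987 * 0.99 * 0.968
= 0.9061


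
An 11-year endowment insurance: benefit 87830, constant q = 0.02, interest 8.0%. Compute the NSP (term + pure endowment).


Term component = 11533.4851
Pure endowment = 11_p_x * v^11 * benefit = 0.800731 * 0.428883 * 87830 = 30162.5743
NSP = 41696.0595


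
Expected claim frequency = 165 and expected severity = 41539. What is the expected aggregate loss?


E[S] = E[N] * E[X]
= 165 * 41539
= 6.8539e+06


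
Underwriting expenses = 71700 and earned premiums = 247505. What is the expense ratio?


Expense ratio = expenses / premiums
= 71700 / 247505
= 0.2897


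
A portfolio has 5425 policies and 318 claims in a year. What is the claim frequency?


frequency = claims / policies
= 318 / 5425
= 0.0586


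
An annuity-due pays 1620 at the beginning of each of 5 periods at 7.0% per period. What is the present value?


PV_due = PMT * (1-(1+i)^(-n))/i * (1+i)
PV_immediate = 6642.3198
PV_due = 6642.3198 * 1.07
= 7107.2822


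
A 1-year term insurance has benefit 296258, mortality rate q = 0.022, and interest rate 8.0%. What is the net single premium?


NSP = benefit * q * v
v = 1/(1+i) = 0.925926
NSP = 296258 * 0.022 * 0.925926
= 6034.8852
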